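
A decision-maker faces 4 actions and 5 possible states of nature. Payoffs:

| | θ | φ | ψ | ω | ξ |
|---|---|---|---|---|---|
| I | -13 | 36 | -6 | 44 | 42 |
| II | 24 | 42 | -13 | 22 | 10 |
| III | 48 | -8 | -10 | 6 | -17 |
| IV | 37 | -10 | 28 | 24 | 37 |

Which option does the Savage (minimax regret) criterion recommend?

Column bests: θ=48, φ=42, ψ=28, ω=44, ξ=42.
I regrets: 61, 6, 34, 0, 0 → max 61
II regrets: 24, 0, 41, 22, 32 → max 41
III regrets: 0, 50, 38, 38, 59 → max 59
IV regrets: 11, 52, 0, 20, 5 → max 52
Smallest max regret = 41 → II.

II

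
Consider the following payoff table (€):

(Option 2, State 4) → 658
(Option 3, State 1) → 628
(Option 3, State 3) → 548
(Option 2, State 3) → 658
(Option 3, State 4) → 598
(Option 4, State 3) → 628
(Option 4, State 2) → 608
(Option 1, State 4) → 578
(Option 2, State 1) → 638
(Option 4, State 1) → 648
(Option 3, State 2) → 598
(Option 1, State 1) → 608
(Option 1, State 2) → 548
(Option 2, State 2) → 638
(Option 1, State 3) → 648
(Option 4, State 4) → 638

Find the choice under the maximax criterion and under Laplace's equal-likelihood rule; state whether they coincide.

maximax → Option 2; laplace → Option 2 (agree)

Row maxima: Option 1=648, Option 2=658, Option 3=628, Option 4=648
Best best-case = 658 → Option 2.
Row averages: Option 1=595.5, Option 2=648, Option 3=593, Option 4=630.5
Highest average = 648 → Option 2.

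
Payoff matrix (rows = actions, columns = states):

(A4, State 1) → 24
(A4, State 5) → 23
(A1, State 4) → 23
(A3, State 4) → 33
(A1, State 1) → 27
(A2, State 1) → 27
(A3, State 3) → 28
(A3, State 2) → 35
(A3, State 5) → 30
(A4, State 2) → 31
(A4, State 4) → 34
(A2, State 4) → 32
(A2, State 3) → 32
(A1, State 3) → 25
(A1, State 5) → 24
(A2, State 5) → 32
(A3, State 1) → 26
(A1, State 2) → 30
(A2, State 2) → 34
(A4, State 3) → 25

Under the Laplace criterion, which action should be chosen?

Row averages: A1=25.8, A2=31.4, A3=30.4, A4=27.4
Highest average = 31.4 → A2.

A2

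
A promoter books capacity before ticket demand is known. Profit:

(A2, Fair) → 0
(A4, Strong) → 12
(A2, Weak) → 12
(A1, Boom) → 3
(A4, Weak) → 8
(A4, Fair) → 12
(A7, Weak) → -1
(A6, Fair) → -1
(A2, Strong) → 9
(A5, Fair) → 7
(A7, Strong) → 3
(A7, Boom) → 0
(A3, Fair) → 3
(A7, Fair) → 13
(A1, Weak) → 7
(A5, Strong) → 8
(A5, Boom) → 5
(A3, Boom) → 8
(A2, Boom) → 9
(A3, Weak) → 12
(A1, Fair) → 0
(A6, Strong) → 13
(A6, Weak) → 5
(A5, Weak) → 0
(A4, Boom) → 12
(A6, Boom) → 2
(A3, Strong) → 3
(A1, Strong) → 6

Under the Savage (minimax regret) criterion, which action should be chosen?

A4

Column bests: Weak=12, Fair=13, Strong=13, Boom=12.
A1 regrets: 5, 13, 7, 9 → max 13
A2 regrets: 0, 13, 4, 3 → max 13
A3 regrets: 0, 10, 10, 4 → max 10
A4 regrets: 4, 1, 1, 0 → max 4
A5 regrets: 12, 6, 5, 7 → max 12
A6 regrets: 7, 14, 0, 10 → max 14
A7 regrets: 13, 0, 10, 12 → max 13
Smallest max regret = 4 → A4.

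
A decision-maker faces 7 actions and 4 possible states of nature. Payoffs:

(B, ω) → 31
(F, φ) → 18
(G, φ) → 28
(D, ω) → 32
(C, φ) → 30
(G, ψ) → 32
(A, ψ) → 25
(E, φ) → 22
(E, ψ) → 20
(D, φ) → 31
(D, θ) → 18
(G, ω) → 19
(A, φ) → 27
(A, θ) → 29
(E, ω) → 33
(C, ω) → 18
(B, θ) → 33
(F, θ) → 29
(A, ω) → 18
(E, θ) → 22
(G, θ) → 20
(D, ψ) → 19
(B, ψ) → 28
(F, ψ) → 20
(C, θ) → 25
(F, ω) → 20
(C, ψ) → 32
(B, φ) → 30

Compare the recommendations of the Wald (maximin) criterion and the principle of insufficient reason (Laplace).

maximin → B; laplace → B (agree)

Row minima: A=18, B=28, C=18, D=18, E=20, F=18, G=19
Best worst-case = 28 → B.
Row averages: A=24.75, B=30.5, C=26.25, D=25, E=24.25, F=21.75, G=24.75
Highest average = 30.5 → B.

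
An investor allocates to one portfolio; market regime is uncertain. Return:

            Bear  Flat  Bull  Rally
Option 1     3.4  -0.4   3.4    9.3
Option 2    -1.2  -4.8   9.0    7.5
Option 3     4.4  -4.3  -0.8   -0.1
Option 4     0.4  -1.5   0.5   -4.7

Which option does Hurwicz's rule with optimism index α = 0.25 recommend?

Option 1: 0.25·9.3 + 0.75·(-0.4) = 2.025
Option 2: 0.25·9.0 + 0.75·(-4.8) = -1.35
Option 3: 0.25·4.4 + 0.75·(-4.3) = -2.125
Option 4: 0.25·0.5 + 0.75·(-4.7) = -3.4
Highest Hurwicz score = 2.025 → Option 1.

Option 1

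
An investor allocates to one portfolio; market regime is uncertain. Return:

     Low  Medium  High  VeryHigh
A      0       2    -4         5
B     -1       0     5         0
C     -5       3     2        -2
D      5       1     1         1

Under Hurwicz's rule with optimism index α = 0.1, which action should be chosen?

D

A: 0.1·5 + 0.9·(-4) = -3.1
B: 0.1·5 + 0.9·(-1) = -0.4
C: 0.1·3 + 0.9·(-5) = -4.2
D: 0.1·5 + 0.9·1 = 1.4
Highest Hurwicz score = 1.4 → D.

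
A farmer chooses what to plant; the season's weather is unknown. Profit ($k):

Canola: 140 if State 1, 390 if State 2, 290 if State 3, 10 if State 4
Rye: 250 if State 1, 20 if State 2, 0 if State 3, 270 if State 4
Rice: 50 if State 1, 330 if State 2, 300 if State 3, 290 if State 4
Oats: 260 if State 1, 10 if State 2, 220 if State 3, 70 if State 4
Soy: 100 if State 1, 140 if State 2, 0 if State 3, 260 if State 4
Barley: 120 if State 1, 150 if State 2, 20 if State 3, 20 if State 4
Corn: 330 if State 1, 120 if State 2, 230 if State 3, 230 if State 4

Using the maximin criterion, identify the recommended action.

Corn

Row minima: Canola=10, Rye=0, Rice=50, Oats=10, Soy=0, Barley=20, Corn=120
Best worst-case = 120 → Corn.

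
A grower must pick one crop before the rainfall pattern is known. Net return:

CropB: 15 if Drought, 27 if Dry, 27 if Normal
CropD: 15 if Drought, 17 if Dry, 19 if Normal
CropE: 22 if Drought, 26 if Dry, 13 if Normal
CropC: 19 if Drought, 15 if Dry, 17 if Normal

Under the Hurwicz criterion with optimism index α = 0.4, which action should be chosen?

CropB: 0.4·27 + 0.6·15 = 19.8
CropD: 0.4·19 + 0.6·15 = 16.6
CropE: 0.4·26 + 0.6·13 = 18.2
CropC: 0.4·19 + 0.6·15 = 16.6
Highest Hurwicz score = 19.8 → CropB.

CropB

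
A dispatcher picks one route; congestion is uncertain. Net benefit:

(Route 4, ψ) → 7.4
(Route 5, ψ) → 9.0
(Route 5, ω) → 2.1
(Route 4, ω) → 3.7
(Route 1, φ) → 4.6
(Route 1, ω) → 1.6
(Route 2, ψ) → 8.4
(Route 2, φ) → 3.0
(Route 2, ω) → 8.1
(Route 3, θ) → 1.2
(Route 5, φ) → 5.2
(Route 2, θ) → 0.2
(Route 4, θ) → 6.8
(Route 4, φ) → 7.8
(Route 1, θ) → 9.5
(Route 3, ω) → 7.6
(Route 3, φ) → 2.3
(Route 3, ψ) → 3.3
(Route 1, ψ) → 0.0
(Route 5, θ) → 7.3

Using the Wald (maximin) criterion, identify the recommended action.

Row minima: Route 1=0.0, Route 2=0.2, Route 3=1.2, Route 4=3.7, Route 5=2.1
Best worst-case = 3.7 → Route 4.

Route 4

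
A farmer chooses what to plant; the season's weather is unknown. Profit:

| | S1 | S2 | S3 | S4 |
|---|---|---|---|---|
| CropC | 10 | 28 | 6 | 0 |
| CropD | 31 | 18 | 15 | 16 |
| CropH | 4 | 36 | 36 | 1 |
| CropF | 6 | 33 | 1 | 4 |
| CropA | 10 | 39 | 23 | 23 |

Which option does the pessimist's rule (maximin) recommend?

Row minima: CropC=0, CropD=15, CropH=1, CropF=1, CropA=10
Best worst-case = 15 → CropD.

CropD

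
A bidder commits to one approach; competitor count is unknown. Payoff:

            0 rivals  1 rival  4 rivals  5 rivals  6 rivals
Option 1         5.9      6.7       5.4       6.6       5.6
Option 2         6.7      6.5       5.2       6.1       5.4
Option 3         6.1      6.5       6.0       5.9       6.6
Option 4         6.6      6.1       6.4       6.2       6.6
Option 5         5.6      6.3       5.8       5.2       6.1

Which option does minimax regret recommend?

Column bests: 0 rivals=6.7, 1 rival=6.7, 4 rivals=6.4, 5 rivals=6.6, 6 rivals=6.6.
Option 1 regrets: 0.8, 0.0, 1.0, 0.0, 1.0 → max 1.0
Option 2 regrets: 0.0, 0.2, 1.2, 0.5, 1.2 → max 1.2
Option 3 regrets: 0.6, 0.2, 0.4, 0.7, 0.0 → max 0.7
Option 4 regrets: 0.1, 0.6, 0.0, 0.4, 0.0 → max 0.6
Option 5 regrets: 1.1, 0.4, 0.6, 1.4, 0.5 → max 1.4
Smallest max regret = 0.6 → Option 4.

Option 4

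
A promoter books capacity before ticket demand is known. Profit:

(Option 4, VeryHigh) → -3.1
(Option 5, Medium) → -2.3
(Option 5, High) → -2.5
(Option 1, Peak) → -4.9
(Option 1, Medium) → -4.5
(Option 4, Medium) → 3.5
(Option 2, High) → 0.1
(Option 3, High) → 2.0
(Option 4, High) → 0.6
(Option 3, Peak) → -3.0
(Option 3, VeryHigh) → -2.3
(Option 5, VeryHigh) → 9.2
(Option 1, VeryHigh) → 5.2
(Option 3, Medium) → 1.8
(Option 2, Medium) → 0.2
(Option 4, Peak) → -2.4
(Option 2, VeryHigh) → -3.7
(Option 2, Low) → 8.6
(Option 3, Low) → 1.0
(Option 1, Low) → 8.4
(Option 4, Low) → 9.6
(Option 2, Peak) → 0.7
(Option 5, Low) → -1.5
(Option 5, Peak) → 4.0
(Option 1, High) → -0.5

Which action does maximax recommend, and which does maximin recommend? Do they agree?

maximax → Option 4; maximin → Option 5 (disagree)

Row maxima: Option 1=8.4, Option 2=8.6, Option 3=2.0, Option 4=9.6, Option 5=9.2
Best best-case = 9.6 → Option 4.
Row minima: Option 1=-4.9, Option 2=-3.7, Option 3=-3.0, Option 4=-3.1, Option 5=-2.5
Best worst-case = -2.5 → Option 5.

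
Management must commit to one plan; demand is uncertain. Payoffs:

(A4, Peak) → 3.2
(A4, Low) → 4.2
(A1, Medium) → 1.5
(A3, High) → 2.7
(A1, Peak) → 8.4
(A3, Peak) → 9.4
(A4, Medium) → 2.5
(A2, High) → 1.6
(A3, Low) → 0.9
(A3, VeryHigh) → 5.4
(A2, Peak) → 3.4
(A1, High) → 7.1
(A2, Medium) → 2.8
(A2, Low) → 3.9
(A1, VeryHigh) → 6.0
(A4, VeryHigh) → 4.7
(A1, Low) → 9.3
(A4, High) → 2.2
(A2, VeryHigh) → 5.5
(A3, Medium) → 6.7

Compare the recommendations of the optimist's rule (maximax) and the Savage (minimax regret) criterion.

maximax → A3; minimax regret → A1 (disagree)

Row maxima: A1=9.3, A2=5.5, A3=9.4, A4=4.7
Best best-case = 9.4 → A3.
Column bests: Low=9.3, Medium=6.7, High=7.1, VeryHigh=6.0, Peak=9.4.
A1 regrets: 0.0, 5.2, 0.0, 0.0, 1.0 → max 5.2
A2 regrets: 5.4, 3.9, 5.5, 0.5, 6.0 → max 6.0
A3 regrets: 8.4, 0.0, 4.4, 0.6, 0.0 → max 8.4
A4 regrets: 5.1, 4.2, 4.9, 1.3, 6.2 → max 6.2
Smallest max regret = 5.2 → A1.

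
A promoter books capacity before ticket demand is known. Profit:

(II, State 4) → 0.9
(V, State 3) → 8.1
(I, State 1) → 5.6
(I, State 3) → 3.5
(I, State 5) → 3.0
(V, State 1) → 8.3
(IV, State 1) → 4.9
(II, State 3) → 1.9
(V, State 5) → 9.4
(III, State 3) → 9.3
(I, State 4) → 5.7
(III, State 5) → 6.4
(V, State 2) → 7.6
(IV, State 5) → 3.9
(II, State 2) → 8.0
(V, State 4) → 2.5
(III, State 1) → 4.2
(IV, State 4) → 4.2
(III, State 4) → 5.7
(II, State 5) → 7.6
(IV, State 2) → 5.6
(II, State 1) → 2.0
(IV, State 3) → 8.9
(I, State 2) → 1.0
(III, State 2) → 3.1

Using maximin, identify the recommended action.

Row minima: I=1.0, II=0.9, III=3.1, IV=3.9, V=2.5
Best worst-case = 3.9 → IV.

IV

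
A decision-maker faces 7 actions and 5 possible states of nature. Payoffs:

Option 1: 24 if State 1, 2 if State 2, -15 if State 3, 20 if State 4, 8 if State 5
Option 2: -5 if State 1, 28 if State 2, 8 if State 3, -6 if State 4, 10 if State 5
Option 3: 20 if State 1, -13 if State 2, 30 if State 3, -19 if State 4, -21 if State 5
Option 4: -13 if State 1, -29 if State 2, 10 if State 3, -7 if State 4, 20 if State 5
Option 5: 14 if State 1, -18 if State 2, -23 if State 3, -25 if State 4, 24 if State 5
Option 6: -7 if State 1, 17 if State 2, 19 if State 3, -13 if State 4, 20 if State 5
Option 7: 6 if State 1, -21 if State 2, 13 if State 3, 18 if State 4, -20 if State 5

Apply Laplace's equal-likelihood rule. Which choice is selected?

Row averages: Option 1=7.8, Option 2=7, Option 3=-0.6, Option 4=-3.8, Option 5=-5.6, Option 6=7.2, Option 7=-0.8
Highest average = 7.8 → Option 1.

Option 1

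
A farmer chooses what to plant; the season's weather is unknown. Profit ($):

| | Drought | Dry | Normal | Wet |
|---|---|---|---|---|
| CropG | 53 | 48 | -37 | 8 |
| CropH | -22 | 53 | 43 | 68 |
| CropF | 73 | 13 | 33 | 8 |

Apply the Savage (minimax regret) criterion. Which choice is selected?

CropF

Column bests: Drought=73, Dry=53, Normal=43, Wet=68.
CropG regrets: 20, 5, 80, 60 → max 80
CropH regrets: 95, 0, 0, 0 → max 95
CropF regrets: 0, 40, 10, 60 → max 60
Smallest max regret = 60 → CropF.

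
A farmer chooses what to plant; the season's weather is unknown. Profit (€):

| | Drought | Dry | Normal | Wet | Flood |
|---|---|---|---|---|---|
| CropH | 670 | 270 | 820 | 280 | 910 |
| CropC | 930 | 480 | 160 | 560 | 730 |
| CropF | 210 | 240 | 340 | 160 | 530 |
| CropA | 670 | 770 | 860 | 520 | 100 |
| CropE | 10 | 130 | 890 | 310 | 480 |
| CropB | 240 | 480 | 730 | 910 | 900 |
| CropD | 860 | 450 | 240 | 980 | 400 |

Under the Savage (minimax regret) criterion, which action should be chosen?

Column bests: Drought=930, Dry=770, Normal=890, Wet=980, Flood=910.
CropH regrets: 260, 500, 70, 700, 0 → max 700
CropC regrets: 0, 290, 730, 420, 180 → max 730
CropF regrets: 720, 530, 550, 820, 380 → max 820
CropA regrets: 260, 0, 30, 460, 810 → max 810
CropE regrets: 920, 640, 0, 670, 430 → max 920
CropB regrets: 690, 290, 160, 70, 10 → max 690
CropD regrets: 70, 320, 650, 0, 510 → max 650
Smallest max regret = 650 → CropD.

CropD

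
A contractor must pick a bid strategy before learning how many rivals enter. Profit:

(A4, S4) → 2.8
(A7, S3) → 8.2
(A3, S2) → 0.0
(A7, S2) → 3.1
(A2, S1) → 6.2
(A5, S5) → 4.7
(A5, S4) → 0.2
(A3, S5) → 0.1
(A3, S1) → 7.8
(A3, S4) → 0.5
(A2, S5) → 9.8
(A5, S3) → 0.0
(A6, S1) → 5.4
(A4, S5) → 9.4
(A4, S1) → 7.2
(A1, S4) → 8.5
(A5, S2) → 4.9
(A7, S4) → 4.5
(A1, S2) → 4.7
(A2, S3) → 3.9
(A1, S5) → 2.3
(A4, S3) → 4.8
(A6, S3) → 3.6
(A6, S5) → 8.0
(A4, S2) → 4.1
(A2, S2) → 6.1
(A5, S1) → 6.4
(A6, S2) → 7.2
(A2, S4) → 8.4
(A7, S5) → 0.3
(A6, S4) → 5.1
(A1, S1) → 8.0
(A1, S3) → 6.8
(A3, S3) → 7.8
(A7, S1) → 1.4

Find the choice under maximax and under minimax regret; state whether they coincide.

maximax → A2; minimax regret → A2 (agree)

Row maxima: A1=8.5, A2=9.8, A3=7.8, A4=9.4, A5=6.4, A6=8.0, A7=8.2
Best best-case = 9.8 → A2.
Column bests: S1=8.0, S2=7.2, S3=8.2, S4=8.5, S5=9.8.
A1 regrets: 0.0, 2.5, 1.4, 0.0, 7.5 → max 7.5
A2 regrets: 1.8, 1.1, 4.3, 0.1, 0.0 → max 4.3
A3 regrets: 0.2, 7.2, 0.4, 8.0, 9.7 → max 9.7
A4 regrets: 0.8, 3.1, 3.4, 5.7, 0.4 → max 5.7
A5 regrets: 1.6, 2.3, 8.2, 8.3, 5.1 → max 8.3
A6 regrets: 2.6, 0.0, 4.6, 3.4, 1.8 → max 4.6
A7 regrets: 6.6, 4.1, 0.0, 4.0, 9.5 → max 9.5
Smallest max regret = 4.3 → A2.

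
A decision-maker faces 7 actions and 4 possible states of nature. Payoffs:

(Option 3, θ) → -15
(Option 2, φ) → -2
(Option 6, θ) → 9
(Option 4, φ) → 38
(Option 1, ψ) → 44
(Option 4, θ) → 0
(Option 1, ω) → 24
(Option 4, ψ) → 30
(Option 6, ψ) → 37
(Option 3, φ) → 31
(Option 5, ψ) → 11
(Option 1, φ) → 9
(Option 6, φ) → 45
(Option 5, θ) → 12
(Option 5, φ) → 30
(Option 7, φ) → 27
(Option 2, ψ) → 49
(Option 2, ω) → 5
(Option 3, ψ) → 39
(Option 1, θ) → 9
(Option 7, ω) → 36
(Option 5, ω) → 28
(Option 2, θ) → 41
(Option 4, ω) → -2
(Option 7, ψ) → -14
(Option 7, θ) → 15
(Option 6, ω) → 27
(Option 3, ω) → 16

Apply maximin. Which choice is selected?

Row minima: Option 1=9, Option 2=-2, Option 3=-15, Option 4=-2, Option 5=11, Option 6=9, Option 7=-14
Best worst-case = 11 → Option 5.

Option 5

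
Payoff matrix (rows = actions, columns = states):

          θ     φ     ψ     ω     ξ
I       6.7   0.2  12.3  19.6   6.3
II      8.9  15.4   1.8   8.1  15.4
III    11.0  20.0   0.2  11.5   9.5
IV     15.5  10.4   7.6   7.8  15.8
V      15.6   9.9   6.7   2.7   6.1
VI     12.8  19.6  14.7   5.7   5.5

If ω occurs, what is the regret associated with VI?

13.9

Best payoff under ω is 19.6.
Regret = 19.6 − 5.7 = 13.9.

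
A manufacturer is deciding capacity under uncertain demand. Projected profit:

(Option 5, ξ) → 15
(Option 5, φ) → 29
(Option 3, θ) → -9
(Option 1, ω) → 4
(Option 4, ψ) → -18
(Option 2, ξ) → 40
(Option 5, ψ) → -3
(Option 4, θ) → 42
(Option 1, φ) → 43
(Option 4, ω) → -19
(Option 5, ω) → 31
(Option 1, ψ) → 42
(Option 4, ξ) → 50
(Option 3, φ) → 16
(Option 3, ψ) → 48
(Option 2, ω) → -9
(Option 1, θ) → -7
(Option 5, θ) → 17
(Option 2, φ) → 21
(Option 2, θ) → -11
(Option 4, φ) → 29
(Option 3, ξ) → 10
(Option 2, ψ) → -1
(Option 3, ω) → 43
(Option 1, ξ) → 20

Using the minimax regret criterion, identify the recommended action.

Option 1

Column bests: θ=42, φ=43, ψ=48, ω=43, ξ=50.
Option 1 regrets: 49, 0, 6, 39, 30 → max 49
Option 2 regrets: 53, 22, 49, 52, 10 → max 53
Option 3 regrets: 51, 27, 0, 0, 40 → max 51
Option 4 regrets: 0, 14, 66, 62, 0 → max 66
Option 5 regrets: 25, 14, 51, 12, 35 → max 51
Smallest max regret = 49 → Option 1.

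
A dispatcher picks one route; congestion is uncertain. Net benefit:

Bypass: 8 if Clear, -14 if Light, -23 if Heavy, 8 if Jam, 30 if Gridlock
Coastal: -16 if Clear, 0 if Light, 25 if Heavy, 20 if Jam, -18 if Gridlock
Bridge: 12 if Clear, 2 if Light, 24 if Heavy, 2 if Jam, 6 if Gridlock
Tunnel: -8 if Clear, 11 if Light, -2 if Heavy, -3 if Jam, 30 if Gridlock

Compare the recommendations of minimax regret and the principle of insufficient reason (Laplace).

Column bests: Clear=12, Light=11, Heavy=25, Jam=20, Gridlock=30.
Bypass regrets: 4, 25, 48, 12, 0 → max 48
Coastal regrets: 28, 11, 0, 0, 48 → max 48
Bridge regrets: 0, 9, 1, 18, 24 → max 24
Tunnel regrets: 20, 0, 27, 23, 0 → max 27
Smallest max regret = 24 → Bridge.
Row averages: Bypass=1.8, Coastal=2.2, Bridge=9.2, Tunnel=5.6
Highest average = 9.2 → Bridge.

minimax regret → Bridge; laplace → Bridge (agree)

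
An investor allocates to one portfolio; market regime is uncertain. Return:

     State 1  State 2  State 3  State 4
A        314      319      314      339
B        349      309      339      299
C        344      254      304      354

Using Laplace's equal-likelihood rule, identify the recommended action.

B

Row averages: A=321.5, B=324, C=314
Highest average = 324 → B.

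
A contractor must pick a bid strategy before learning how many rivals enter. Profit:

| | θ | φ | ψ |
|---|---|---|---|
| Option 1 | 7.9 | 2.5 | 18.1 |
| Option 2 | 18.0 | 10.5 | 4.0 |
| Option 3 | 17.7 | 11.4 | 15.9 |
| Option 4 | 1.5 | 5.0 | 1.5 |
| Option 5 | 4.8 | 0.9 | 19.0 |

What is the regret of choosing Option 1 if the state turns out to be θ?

10.1

Best payoff under θ is 18.0.
Regret = 18.0 − 7.9 = 10.1.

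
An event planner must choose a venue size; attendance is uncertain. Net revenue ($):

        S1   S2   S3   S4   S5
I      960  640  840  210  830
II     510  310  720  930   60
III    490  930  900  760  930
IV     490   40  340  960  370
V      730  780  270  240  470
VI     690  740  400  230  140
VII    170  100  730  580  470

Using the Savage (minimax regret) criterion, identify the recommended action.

Column bests: S1=960, S2=930, S3=900, S4=960, S5=930.
I regrets: 0, 290, 60, 750, 100 → max 750
II regrets: 450, 620, 180, 30, 870 → max 870
III regrets: 470, 0, 0, 200, 0 → max 470
IV regrets: 470, 890, 560, 0, 560 → max 890
V regrets: 230, 150, 630, 720, 460 → max 720
VI regrets: 270, 190, 500, 730, 790 → max 790
VII regrets: 790, 830, 170, 380, 460 → max 830
Smallest max regret = 470 → III.

III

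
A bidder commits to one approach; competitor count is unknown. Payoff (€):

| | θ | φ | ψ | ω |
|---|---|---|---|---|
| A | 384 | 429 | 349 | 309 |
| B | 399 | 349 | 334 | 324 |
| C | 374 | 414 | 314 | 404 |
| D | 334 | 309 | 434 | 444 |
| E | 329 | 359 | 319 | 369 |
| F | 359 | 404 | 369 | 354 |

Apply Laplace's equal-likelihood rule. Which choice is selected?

D

Row averages: A=367.75, B=351.5, C=376.5, D=380.25, E=344, F=371.5
Highest average = 380.25 → D.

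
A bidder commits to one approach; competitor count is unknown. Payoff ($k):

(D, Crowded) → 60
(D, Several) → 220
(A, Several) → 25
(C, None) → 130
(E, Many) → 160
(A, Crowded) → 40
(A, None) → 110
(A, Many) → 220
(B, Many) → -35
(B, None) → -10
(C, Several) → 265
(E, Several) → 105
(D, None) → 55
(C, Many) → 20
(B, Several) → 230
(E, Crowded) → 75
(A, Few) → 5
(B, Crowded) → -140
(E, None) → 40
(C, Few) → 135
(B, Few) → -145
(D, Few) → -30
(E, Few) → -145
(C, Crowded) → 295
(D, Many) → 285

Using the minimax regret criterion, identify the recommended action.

Column bests: None=130, Few=135, Several=265, Many=285, Crowded=295.
A regrets: 20, 130, 240, 65, 255 → max 255
B regrets: 140, 280, 35, 320, 435 → max 435
C regrets: 0, 0, 0, 265, 0 → max 265
D regrets: 75, 165, 45, 0, 235 → max 235
E regrets: 90, 280, 160, 125, 220 → max 280
Smallest max regret = 235 → D.

D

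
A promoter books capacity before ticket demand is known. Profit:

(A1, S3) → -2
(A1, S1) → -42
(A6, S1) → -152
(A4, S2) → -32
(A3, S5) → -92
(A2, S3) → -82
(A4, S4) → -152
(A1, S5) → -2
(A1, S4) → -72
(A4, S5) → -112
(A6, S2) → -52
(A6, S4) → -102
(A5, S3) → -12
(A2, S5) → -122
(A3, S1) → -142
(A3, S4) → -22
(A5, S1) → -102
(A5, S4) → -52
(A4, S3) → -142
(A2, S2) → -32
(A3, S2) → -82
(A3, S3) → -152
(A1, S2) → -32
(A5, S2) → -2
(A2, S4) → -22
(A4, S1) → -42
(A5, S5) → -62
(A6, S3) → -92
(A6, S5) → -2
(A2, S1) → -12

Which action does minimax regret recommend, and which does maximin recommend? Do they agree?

Column bests: S1=-12, S2=-2, S3=-2, S4=-22, S5=-2.
A1 regrets: 30, 30, 0, 50, 0 → max 50
A2 regrets: 0, 30, 80, 0, 120 → max 120
A3 regrets: 130, 80, 150, 0, 90 → max 150
A4 regrets: 30, 30, 140, 130, 110 → max 140
A5 regrets: 90, 0, 10, 30, 60 → max 90
A6 regrets: 140, 50, 90, 80, 0 → max 140
Smallest max regret = 50 → A1.
Row minima: A1=-72, A2=-122, A3=-152, A4=-152, A5=-102, A6=-152
Best worst-case = -72 → A1.

minimax regret → A1; maximin → A1 (agree)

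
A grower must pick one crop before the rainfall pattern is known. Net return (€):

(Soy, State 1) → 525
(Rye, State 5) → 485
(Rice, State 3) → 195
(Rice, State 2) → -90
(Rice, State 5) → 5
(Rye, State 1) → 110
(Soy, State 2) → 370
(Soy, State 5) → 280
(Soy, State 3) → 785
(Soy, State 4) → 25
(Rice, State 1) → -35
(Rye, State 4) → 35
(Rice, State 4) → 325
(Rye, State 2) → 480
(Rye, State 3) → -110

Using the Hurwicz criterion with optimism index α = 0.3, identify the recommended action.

Rye: 0.3·485 + 0.7·(-110) = 68.5
Rice: 0.3·325 + 0.7·(-90) = 34.5
Soy: 0.3·785 + 0.7·25 = 253
Highest Hurwicz score = 253 → Soy.

Soy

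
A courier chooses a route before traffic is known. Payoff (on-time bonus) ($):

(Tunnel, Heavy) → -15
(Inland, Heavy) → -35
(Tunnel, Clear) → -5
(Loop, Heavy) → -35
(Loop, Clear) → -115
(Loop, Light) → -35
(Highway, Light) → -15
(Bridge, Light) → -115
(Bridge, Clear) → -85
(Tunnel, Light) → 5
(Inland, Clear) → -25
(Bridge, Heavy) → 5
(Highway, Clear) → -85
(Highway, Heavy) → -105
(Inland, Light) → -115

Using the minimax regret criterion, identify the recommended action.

Column bests: Clear=-5, Light=5, Heavy=5.
Tunnel regrets: 0, 0, 20 → max 20
Bridge regrets: 80, 120, 0 → max 120
Highway regrets: 80, 20, 110 → max 110
Loop regrets: 110, 40, 40 → max 110
Inland regrets: 20, 120, 40 → max 120
Smallest max regret = 20 → Tunnel.

Tunnel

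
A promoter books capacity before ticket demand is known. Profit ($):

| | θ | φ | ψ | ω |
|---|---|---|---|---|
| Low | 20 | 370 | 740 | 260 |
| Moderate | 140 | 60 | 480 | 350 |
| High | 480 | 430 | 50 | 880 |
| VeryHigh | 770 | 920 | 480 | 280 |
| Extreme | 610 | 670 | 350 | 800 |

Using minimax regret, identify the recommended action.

Column bests: θ=770, φ=920, ψ=740, ω=880.
Low regrets: 750, 550, 0, 620 → max 750
Moderate regrets: 630, 860, 260, 530 → max 860
High regrets: 290, 490, 690, 0 → max 690
VeryHigh regrets: 0, 0, 260, 600 → max 600
Extreme regrets: 160, 250, 390, 80 → max 390
Smallest max regret = 390 → Extreme.

Extreme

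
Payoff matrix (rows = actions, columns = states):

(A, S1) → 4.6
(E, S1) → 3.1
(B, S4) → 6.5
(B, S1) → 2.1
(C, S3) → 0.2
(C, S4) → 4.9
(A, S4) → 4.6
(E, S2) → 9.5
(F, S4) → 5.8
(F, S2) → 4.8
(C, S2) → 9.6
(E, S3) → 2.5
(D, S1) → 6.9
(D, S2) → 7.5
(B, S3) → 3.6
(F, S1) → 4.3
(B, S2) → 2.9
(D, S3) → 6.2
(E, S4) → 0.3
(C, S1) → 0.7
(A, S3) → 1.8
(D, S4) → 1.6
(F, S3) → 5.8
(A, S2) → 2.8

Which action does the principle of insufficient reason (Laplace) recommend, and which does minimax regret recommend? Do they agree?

laplace → D; minimax regret → F (disagree)

Row averages: A=3.45, B=3.775, C=3.85, D=5.55, E=3.85, F=5.175
Highest average = 5.55 → D.
Column bests: S1=6.9, S2=9.6, S3=6.2, S4=6.5.
A regrets: 2.3, 6.8, 4.4, 1.9 → max 6.8
B regrets: 4.8, 6.7, 2.6, 0.0 → max 6.7
C regrets: 6.2, 0.0, 6.0, 1.6 → max 6.2
D regrets: 0.0, 2.1, 0.0, 4.9 → max 4.9
E regrets: 3.8, 0.1, 3.7, 6.2 → max 6.2
F regrets: 2.6, 4.8, 0.4, 0.7 → max 4.8
Smallest max regret = 4.8 → F.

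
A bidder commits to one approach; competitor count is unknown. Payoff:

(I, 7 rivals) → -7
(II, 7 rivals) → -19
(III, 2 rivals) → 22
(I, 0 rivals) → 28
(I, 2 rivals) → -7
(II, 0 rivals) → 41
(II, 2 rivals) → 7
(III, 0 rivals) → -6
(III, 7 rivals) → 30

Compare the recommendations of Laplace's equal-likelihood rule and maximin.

Row averages: I=14/3, II=29/3, III=46/3
Highest average = 46/3 → III.
Row minima: I=-7, II=-19, III=-6
Best worst-case = -6 → III.

laplace → III; maximin → III (agree)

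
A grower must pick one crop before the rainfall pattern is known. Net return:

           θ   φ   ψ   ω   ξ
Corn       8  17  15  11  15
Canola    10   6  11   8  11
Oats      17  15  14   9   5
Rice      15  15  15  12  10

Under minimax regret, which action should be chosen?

Column bests: θ=17, φ=17, ψ=15, ω=12, ξ=15.
Corn regrets: 9, 0, 0, 1, 0 → max 9
Canola regrets: 7, 11, 4, 4, 4 → max 11
Oats regrets: 0, 2, 1, 3, 10 → max 10
Rice regrets: 2, 2, 0, 0, 5 → max 5
Smallest max regret = 5 → Rice.

Rice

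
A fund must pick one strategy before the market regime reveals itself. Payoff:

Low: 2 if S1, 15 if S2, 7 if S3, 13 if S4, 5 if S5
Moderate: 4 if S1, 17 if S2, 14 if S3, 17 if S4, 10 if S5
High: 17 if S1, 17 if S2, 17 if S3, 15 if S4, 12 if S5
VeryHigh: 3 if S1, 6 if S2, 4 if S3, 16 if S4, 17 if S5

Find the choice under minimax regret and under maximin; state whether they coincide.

minimax regret → High; maximin → High (agree)

Column bests: S1=17, S2=17, S3=17, S4=17, S5=17.
Low regrets: 15, 2, 10, 4, 12 → max 15
Moderate regrets: 13, 0, 3, 0, 7 → max 13
High regrets: 0, 0, 0, 2, 5 → max 5
VeryHigh regrets: 14, 11, 13, 1, 0 → max 14
Smallest max regret = 5 → High.
Row minima: Low=2, Moderate=4, High=12, VeryHigh=3
Best worst-case = 12 → High.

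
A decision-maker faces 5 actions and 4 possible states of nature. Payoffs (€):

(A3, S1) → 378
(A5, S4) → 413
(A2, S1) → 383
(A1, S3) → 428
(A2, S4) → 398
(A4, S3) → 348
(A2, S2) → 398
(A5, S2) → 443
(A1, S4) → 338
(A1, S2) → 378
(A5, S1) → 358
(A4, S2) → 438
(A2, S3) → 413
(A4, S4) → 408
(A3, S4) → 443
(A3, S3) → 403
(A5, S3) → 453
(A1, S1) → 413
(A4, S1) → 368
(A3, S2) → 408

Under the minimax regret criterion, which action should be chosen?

Column bests: S1=413, S2=443, S3=453, S4=443.
A1 regrets: 0, 65, 25, 105 → max 105
A2 regrets: 30, 45, 40, 45 → max 45
A3 regrets: 35, 35, 50, 0 → max 50
A4 regrets: 45, 5, 105, 35 → max 105
A5 regrets: 55, 0, 0, 30 → max 55
Smallest max regret = 45 → A2.

A2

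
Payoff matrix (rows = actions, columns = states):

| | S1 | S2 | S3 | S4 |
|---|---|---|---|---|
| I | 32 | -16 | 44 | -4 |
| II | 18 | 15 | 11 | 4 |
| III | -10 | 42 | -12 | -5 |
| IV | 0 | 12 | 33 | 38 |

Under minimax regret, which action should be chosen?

Column bests: S1=32, S2=42, S3=44, S4=38.
I regrets: 0, 58, 0, 42 → max 58
II regrets: 14, 27, 33, 34 → max 34
III regrets: 42, 0, 56, 43 → max 56
IV regrets: 32, 30, 11, 0 → max 32
Smallest max regret = 32 → IV.

IV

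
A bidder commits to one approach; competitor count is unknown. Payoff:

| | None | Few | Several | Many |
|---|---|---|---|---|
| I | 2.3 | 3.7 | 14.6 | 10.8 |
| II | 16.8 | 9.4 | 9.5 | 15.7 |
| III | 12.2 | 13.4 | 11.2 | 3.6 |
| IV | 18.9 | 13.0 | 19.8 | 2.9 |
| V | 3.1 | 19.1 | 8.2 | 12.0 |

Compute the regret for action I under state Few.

15.4

Best payoff under Few is 19.1.
Regret = 19.1 − 3.7 = 15.4.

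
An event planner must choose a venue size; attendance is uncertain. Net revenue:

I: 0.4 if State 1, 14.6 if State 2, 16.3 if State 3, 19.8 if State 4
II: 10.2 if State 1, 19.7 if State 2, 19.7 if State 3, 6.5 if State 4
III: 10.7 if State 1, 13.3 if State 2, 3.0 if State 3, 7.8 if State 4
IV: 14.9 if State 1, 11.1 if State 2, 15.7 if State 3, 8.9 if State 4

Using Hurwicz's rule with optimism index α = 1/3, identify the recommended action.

IV

I: 1/3·19.8 + 2/3·0.4 = 103/15
II: 1/3·19.7 + 2/3·6.5 = 10.9
III: 1/3·13.3 + 2/3·3.0 = 193/30
IV: 1/3·15.7 + 2/3·8.9 = 67/6
Highest Hurwicz score = 67/6 → IV.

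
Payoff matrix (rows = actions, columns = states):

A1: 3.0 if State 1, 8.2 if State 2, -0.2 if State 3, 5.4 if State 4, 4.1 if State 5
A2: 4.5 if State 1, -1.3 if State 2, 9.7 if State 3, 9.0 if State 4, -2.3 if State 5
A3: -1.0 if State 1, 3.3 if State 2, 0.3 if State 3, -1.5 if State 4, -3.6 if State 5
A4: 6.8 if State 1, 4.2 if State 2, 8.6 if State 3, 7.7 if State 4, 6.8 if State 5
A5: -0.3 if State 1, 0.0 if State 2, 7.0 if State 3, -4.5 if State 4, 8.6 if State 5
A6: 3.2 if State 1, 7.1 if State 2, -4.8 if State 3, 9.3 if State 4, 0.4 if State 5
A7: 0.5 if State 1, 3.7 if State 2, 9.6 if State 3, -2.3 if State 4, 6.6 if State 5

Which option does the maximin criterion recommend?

Row minima: A1=-0.2, A2=-2.3, A3=-3.6, A4=4.2, A5=-4.5, A6=-4.8, A7=-2.3
Best worst-case = 4.2 → A4.

A4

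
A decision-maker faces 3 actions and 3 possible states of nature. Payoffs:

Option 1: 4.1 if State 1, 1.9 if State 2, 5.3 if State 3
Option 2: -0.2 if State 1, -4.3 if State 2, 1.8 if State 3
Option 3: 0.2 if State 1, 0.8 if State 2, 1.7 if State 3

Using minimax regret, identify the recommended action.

Option 1

Column bests: State 1=4.1, State 2=1.9, State 3=5.3.
Option 1 regrets: 0.0, 0.0, 0.0 → max 0.0
Option 2 regrets: 4.3, 6.2, 3.5 → max 6.2
Option 3 regrets: 3.9, 1.1, 3.6 → max 3.9
Smallest max regret = 0.0 → Option 1.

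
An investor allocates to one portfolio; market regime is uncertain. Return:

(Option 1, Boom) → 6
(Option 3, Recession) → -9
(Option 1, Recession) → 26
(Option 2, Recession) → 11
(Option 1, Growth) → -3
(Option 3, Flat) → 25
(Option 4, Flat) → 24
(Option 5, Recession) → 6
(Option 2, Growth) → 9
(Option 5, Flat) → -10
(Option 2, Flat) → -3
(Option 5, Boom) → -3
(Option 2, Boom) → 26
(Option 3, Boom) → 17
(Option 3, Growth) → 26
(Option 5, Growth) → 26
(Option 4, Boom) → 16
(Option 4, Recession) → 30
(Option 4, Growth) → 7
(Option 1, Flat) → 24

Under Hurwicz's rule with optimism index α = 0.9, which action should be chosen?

Option 1: 0.9·26 + 0.1·(-3) = 23.1
Option 2: 0.9·26 + 0.1·(-3) = 23.1
Option 3: 0.9·26 + 0.1·(-9) = 22.5
Option 4: 0.9·30 + 0.1·7 = 27.7
Option 5: 0.9·26 + 0.1·(-10) = 22.4
Highest Hurwicz score = 27.7 → Option 4.

Option 4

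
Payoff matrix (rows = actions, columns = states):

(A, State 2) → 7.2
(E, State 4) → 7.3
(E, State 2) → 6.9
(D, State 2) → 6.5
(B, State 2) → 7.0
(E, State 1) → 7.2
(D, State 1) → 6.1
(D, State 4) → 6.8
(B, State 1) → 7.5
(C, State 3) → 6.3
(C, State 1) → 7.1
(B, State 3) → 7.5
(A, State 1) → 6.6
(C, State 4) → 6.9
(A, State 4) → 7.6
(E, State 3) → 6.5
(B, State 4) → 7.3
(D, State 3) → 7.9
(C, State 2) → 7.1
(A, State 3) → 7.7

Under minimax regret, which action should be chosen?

B

Column bests: State 1=7.5, State 2=7.2, State 3=7.9, State 4=7.6.
A regrets: 0.9, 0.0, 0.2, 0.0 → max 0.9
B regrets: 0.0, 0.2, 0.4, 0.3 → max 0.4
C regrets: 0.4, 0.1, 1.6, 0.7 → max 1.6
D regrets: 1.4, 0.7, 0.0, 0.8 → max 1.4
E regrets: 0.3, 0.3, 1.4, 0.3 → max 1.4
Smallest max regret = 0.4 → B.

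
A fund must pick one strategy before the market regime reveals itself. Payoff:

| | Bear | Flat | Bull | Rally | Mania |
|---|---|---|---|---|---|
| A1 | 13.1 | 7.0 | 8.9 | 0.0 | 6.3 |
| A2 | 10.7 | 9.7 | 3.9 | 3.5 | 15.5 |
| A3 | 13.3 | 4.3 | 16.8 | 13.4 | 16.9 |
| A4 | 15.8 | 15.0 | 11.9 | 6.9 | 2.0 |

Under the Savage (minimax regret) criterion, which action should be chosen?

Column bests: Bear=15.8, Flat=15.0, Bull=16.8, Rally=13.4, Mania=16.9.
A1 regrets: 2.7, 8.0, 7.9, 13.4, 10.6 → max 13.4
A2 regrets: 5.1, 5.3, 12.9, 9.9, 1.4 → max 12.9
A3 regrets: 2.5, 10.7, 0.0, 0.0, 0.0 → max 10.7
A4 regrets: 0.0, 0.0, 4.9, 6.5, 14.9 → max 14.9
Smallest max regret = 10.7 → A3.

A3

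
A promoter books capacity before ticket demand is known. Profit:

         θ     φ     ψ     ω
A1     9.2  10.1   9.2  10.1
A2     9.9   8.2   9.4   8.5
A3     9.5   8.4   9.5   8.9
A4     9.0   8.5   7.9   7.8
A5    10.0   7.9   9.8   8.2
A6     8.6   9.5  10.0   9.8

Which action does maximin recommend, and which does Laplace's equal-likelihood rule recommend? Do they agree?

Row minima: A1=9.2, A2=8.2, A3=8.4, A4=7.8, A5=7.9, A6=8.6
Best worst-case = 9.2 → A1.
Row averages: A1=9.65, A2=9, A3=9.075, A4=8.3, A5=8.975, A6=9.475
Highest average = 9.65 → A1.

maximin → A1; laplace → A1 (agree)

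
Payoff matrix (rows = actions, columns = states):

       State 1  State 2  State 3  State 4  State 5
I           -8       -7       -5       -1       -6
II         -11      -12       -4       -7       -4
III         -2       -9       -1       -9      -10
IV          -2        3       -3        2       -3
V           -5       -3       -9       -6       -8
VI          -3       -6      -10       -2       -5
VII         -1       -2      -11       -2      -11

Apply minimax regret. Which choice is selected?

Column bests: State 1=-1, State 2=3, State 3=-1, State 4=2, State 5=-3.
I regrets: 7, 10, 4, 3, 3 → max 10
II regrets: 10, 15, 3, 9, 1 → max 15
III regrets: 1, 12, 0, 11, 7 → max 12
IV regrets: 1, 0, 2, 0, 0 → max 2
V regrets: 4, 6, 8, 8, 5 → max 8
VI regrets: 2, 9, 9, 4, 2 → max 9
VII regrets: 0, 5, 10, 4, 8 → max 10
Smallest max regret = 2 → IV.

IV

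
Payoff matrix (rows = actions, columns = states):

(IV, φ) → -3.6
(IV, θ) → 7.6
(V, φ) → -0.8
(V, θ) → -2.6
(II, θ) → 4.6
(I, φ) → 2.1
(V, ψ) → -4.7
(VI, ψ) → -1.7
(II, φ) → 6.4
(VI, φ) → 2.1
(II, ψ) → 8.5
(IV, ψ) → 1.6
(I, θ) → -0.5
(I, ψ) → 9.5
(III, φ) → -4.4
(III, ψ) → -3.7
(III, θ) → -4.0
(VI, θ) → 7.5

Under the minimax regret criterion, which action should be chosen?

II

Column bests: θ=7.6, φ=6.4, ψ=9.5.
I regrets: 8.1, 4.3, 0.0 → max 8.1
II regrets: 3.0, 0.0, 1.0 → max 3.0
III regrets: 11.6, 10.8, 13.2 → max 13.2
IV regrets: 0.0, 10.0, 7.9 → max 10.0
V regrets: 10.2, 7.2, 14.2 → max 14.2
VI regrets: 0.1, 4.3, 11.2 → max 11.2
Smallest max regret = 3.0 → II.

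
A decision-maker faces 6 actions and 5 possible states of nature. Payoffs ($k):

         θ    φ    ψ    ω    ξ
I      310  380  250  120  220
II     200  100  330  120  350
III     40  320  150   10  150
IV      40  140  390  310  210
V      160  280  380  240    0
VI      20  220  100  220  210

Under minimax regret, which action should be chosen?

I

Column bests: θ=310, φ=380, ψ=390, ω=310, ξ=350.
I regrets: 0, 0, 140, 190, 130 → max 190
II regrets: 110, 280, 60, 190, 0 → max 280
III regrets: 270, 60, 240, 300, 200 → max 300
IV regrets: 270, 240, 0, 0, 140 → max 270
V regrets: 150, 100, 10, 70, 350 → max 350
VI regrets: 290, 160, 290, 90, 140 → max 290
Smallest max regret = 190 → I.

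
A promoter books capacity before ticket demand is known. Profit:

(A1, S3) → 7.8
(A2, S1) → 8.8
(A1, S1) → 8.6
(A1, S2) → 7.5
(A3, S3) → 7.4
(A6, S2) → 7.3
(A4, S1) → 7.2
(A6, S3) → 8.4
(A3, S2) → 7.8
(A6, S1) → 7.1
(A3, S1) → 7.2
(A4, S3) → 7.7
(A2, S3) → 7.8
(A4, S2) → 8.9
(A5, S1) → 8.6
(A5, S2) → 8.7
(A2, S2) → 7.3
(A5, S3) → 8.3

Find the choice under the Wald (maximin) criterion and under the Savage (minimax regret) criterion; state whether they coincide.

Row minima: A1=7.5, A2=7.3, A3=7.2, A4=7.2, A5=8.3, A6=7.1
Best worst-case = 8.3 → A5.
Column bests: S1=8.8, S2=8.9, S3=8.4.
A1 regrets: 0.2, 1.4, 0.6 → max 1.4
A2 regrets: 0.0, 1.6, 0.6 → max 1.6
A3 regrets: 1.6, 1.1, 1.0 → max 1.6
A4 regrets: 1.6, 0.0, 0.7 → max 1.6
A5 regrets: 0.2, 0.2, 0.1 → max 0.2
A6 regrets: 1.7, 1.6, 0.0 → max 1.7
Smallest max regret = 0.2 → A5.

maximin → A5; minimax regret → A5 (agree)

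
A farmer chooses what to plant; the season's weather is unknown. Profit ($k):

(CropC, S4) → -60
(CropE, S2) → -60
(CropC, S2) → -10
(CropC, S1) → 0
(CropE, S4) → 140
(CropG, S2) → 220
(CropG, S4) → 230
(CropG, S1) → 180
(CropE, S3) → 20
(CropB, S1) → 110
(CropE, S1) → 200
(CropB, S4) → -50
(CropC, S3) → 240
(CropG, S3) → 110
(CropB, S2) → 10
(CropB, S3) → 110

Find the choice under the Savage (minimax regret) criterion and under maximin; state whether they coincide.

Column bests: S1=200, S2=220, S3=240, S4=230.
CropG regrets: 20, 0, 130, 0 → max 130
CropE regrets: 0, 280, 220, 90 → max 280
CropB regrets: 90, 210, 130, 280 → max 280
CropC regrets: 200, 230, 0, 290 → max 290
Smallest max regret = 130 → CropG.
Row minima: CropG=110, CropE=-60, CropB=-50, CropC=-60
Best worst-case = 110 → CropG.

minimax regret → CropG; maximin → CropG (agree)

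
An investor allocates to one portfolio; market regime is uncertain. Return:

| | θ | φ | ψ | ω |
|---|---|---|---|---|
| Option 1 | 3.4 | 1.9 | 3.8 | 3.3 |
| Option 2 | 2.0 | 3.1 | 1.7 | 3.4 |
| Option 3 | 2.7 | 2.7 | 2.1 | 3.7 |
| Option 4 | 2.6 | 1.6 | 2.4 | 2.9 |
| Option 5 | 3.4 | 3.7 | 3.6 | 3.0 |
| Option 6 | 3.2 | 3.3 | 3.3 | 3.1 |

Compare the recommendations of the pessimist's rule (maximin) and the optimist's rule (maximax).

Row minima: Option 1=1.9, Option 2=1.7, Option 3=2.1, Option 4=1.6, Option 5=3.0, Option 6=3.1
Best worst-case = 3.1 → Option 6.
Row maxima: Option 1=3.8, Option 2=3.4, Option 3=3.7, Option 4=2.9, Option 5=3.7, Option 6=3.3
Best best-case = 3.8 → Option 1.

maximin → Option 6; maximax → Option 1 (disagree)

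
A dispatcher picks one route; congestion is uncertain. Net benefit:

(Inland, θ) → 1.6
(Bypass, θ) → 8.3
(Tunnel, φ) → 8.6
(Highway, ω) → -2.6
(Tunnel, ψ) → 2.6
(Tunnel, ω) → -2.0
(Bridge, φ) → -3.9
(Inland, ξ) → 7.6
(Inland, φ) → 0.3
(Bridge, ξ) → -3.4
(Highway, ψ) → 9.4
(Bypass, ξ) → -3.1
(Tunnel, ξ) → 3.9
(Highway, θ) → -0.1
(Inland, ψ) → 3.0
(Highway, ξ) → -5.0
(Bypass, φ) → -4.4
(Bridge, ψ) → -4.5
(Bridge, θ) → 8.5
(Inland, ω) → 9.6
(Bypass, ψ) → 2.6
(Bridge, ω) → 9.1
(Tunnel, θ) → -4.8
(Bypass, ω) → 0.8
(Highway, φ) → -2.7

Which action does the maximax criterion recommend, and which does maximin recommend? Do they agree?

Row maxima: Highway=9.4, Tunnel=8.6, Inland=9.6, Bypass=8.3, Bridge=9.1
Best best-case = 9.6 → Inland.
Row minima: Highway=-5.0, Tunnel=-4.8, Inland=0.3, Bypass=-4.4, Bridge=-4.5
Best worst-case = 0.3 → Inland.

maximax → Inland; maximin → Inland (agree)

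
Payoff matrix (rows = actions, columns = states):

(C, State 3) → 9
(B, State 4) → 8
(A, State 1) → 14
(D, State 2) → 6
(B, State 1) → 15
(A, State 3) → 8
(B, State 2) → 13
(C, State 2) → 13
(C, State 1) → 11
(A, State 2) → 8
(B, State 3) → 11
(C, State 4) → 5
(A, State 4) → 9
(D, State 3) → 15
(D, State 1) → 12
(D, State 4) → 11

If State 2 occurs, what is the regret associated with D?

Best payoff under State 2 is 13.
Regret = 13 − 6 = 7.

7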